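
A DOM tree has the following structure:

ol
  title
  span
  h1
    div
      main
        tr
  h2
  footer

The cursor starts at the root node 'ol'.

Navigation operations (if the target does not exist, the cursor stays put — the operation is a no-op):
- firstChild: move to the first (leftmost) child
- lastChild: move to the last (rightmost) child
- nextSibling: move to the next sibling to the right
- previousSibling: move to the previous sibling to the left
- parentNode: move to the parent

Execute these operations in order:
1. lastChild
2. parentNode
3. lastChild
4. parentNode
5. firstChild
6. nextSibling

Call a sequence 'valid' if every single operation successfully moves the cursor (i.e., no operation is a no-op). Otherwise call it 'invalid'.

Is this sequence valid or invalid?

Answer: valid

Derivation:
After 1 (lastChild): footer
After 2 (parentNode): ol
After 3 (lastChild): footer
After 4 (parentNode): ol
After 5 (firstChild): title
After 6 (nextSibling): span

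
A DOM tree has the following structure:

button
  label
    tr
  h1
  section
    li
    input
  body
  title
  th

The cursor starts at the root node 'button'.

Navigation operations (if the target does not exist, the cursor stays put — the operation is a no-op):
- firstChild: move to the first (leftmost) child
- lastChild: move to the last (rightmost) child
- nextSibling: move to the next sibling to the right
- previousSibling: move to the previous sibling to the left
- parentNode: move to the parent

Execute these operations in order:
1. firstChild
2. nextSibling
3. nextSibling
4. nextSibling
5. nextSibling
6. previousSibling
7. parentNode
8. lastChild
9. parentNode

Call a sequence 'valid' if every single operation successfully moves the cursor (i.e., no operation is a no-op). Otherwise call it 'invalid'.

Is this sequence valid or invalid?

After 1 (firstChild): label
After 2 (nextSibling): h1
After 3 (nextSibling): section
After 4 (nextSibling): body
After 5 (nextSibling): title
After 6 (previousSibling): body
After 7 (parentNode): button
After 8 (lastChild): th
After 9 (parentNode): button

Answer: valid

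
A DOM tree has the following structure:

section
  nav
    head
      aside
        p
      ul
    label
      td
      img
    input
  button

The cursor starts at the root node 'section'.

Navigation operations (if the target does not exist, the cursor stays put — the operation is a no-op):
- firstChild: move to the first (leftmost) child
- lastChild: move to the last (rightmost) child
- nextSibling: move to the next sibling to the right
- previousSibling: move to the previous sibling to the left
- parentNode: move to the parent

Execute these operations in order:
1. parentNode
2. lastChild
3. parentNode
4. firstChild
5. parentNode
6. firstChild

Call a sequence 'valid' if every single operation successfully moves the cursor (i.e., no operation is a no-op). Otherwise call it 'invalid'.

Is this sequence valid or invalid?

After 1 (parentNode): section (no-op, stayed)
After 2 (lastChild): button
After 3 (parentNode): section
After 4 (firstChild): nav
After 5 (parentNode): section
After 6 (firstChild): nav

Answer: invalid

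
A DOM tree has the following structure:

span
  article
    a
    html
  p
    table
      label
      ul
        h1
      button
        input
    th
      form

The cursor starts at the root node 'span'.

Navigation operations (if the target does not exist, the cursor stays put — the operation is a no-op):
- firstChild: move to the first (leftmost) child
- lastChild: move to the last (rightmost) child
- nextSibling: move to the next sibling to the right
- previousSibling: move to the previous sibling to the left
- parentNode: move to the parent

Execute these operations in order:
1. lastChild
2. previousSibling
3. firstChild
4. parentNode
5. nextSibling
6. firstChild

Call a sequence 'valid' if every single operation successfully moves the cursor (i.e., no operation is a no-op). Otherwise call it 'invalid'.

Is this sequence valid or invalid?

After 1 (lastChild): p
After 2 (previousSibling): article
After 3 (firstChild): a
After 4 (parentNode): article
After 5 (nextSibling): p
After 6 (firstChild): table

Answer: valid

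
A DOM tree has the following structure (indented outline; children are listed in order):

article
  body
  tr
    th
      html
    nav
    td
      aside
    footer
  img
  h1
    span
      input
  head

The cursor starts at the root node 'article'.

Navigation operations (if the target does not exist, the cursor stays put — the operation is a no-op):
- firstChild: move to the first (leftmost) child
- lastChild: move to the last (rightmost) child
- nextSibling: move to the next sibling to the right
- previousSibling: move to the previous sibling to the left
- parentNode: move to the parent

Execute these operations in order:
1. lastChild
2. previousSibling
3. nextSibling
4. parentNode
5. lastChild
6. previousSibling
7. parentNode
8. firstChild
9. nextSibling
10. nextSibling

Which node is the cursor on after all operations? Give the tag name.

Answer: img

Derivation:
After 1 (lastChild): head
After 2 (previousSibling): h1
After 3 (nextSibling): head
After 4 (parentNode): article
After 5 (lastChild): head
After 6 (previousSibling): h1
After 7 (parentNode): article
After 8 (firstChild): body
After 9 (nextSibling): tr
After 10 (nextSibling): img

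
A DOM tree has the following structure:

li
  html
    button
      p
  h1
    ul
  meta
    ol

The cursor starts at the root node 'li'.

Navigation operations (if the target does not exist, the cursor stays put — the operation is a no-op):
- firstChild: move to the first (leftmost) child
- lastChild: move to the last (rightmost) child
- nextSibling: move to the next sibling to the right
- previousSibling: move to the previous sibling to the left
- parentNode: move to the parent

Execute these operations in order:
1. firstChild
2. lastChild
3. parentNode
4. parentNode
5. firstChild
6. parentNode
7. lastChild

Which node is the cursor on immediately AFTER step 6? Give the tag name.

Answer: li

Derivation:
After 1 (firstChild): html
After 2 (lastChild): button
After 3 (parentNode): html
After 4 (parentNode): li
After 5 (firstChild): html
After 6 (parentNode): li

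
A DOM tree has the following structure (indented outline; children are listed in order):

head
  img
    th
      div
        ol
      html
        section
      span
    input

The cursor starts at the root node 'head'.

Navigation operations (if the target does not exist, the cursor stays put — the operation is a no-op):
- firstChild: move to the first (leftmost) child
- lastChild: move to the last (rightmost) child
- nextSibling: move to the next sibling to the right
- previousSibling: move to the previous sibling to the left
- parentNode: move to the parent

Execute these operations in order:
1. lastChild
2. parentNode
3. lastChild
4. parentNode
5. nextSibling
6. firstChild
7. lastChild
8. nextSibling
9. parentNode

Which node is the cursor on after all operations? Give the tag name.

Answer: img

Derivation:
After 1 (lastChild): img
After 2 (parentNode): head
After 3 (lastChild): img
After 4 (parentNode): head
After 5 (nextSibling): head (no-op, stayed)
After 6 (firstChild): img
After 7 (lastChild): input
After 8 (nextSibling): input (no-op, stayed)
After 9 (parentNode): img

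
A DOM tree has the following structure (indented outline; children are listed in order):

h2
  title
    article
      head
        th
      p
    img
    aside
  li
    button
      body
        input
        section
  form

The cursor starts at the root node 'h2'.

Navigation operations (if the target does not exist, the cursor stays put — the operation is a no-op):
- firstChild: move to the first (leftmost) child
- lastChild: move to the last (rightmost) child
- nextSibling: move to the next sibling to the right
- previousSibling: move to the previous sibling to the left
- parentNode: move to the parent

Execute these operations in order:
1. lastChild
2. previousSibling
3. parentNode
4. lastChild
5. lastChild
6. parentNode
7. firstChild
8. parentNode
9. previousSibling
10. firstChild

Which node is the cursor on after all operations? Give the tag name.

After 1 (lastChild): form
After 2 (previousSibling): li
After 3 (parentNode): h2
After 4 (lastChild): form
After 5 (lastChild): form (no-op, stayed)
After 6 (parentNode): h2
After 7 (firstChild): title
After 8 (parentNode): h2
After 9 (previousSibling): h2 (no-op, stayed)
After 10 (firstChild): title

Answer: title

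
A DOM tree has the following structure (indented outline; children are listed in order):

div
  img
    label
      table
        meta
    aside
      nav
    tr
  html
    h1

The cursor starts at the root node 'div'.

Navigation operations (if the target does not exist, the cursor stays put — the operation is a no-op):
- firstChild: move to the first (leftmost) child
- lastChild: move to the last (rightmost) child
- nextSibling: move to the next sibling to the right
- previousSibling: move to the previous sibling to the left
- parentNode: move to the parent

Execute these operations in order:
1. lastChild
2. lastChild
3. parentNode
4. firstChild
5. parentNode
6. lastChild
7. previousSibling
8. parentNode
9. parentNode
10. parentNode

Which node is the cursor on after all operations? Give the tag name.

Answer: div

Derivation:
After 1 (lastChild): html
After 2 (lastChild): h1
After 3 (parentNode): html
After 4 (firstChild): h1
After 5 (parentNode): html
After 6 (lastChild): h1
After 7 (previousSibling): h1 (no-op, stayed)
After 8 (parentNode): html
After 9 (parentNode): div
After 10 (parentNode): div (no-op, stayed)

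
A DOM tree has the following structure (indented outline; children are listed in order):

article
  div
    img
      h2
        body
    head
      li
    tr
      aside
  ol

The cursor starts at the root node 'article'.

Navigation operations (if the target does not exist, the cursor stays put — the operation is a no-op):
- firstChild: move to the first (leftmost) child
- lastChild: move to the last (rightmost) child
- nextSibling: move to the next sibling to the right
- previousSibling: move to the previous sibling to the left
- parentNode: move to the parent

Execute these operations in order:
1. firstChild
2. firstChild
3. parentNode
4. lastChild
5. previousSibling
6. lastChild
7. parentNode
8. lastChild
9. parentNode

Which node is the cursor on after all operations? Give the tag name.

After 1 (firstChild): div
After 2 (firstChild): img
After 3 (parentNode): div
After 4 (lastChild): tr
After 5 (previousSibling): head
After 6 (lastChild): li
After 7 (parentNode): head
After 8 (lastChild): li
After 9 (parentNode): head

Answer: head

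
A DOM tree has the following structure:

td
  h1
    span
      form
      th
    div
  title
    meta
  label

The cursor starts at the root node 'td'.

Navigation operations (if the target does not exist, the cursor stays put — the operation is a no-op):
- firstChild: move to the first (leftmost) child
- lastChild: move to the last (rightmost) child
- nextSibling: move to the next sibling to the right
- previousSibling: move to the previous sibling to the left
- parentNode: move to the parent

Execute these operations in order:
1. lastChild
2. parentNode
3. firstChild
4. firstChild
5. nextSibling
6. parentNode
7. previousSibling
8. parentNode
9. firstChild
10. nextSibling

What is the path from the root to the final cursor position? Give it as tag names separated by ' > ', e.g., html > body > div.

After 1 (lastChild): label
After 2 (parentNode): td
After 3 (firstChild): h1
After 4 (firstChild): span
After 5 (nextSibling): div
After 6 (parentNode): h1
After 7 (previousSibling): h1 (no-op, stayed)
After 8 (parentNode): td
After 9 (firstChild): h1
After 10 (nextSibling): title

Answer: td > title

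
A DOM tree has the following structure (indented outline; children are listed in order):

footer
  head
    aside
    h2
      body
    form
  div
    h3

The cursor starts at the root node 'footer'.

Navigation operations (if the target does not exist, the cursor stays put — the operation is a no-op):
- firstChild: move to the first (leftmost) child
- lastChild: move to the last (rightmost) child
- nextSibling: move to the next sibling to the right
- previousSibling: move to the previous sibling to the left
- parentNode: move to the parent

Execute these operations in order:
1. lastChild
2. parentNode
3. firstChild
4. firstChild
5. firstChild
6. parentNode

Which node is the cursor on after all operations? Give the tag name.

Answer: head

Derivation:
After 1 (lastChild): div
After 2 (parentNode): footer
After 3 (firstChild): head
After 4 (firstChild): aside
After 5 (firstChild): aside (no-op, stayed)
After 6 (parentNode): head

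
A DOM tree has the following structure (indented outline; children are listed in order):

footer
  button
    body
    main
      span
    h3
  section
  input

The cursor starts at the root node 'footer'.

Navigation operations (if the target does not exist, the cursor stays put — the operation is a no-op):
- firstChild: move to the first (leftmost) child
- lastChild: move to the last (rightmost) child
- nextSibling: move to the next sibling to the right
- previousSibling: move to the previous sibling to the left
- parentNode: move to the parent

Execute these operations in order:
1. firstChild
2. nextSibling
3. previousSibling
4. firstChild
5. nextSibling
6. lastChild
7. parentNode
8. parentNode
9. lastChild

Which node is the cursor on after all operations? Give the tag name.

Answer: h3

Derivation:
After 1 (firstChild): button
After 2 (nextSibling): section
After 3 (previousSibling): button
After 4 (firstChild): body
After 5 (nextSibling): main
After 6 (lastChild): span
After 7 (parentNode): main
After 8 (parentNode): button
After 9 (lastChild): h3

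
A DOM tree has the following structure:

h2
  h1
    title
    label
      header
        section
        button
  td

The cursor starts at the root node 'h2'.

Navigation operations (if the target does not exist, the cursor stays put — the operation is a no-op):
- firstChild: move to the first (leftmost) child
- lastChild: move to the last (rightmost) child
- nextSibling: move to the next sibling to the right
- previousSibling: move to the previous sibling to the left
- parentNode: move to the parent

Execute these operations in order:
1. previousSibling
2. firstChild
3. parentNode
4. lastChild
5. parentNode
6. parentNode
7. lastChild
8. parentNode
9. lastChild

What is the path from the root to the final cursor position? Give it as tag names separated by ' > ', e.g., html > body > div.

Answer: h2 > td

Derivation:
After 1 (previousSibling): h2 (no-op, stayed)
After 2 (firstChild): h1
After 3 (parentNode): h2
After 4 (lastChild): td
After 5 (parentNode): h2
After 6 (parentNode): h2 (no-op, stayed)
After 7 (lastChild): td
After 8 (parentNode): h2
After 9 (lastChild): td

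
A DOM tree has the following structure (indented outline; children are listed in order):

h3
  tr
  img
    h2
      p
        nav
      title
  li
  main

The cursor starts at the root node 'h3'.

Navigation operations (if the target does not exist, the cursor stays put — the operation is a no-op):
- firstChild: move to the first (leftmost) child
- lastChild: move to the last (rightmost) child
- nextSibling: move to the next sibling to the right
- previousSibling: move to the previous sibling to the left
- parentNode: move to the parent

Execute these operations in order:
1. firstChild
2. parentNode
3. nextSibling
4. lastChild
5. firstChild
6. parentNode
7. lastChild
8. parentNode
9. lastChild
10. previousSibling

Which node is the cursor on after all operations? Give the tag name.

After 1 (firstChild): tr
After 2 (parentNode): h3
After 3 (nextSibling): h3 (no-op, stayed)
After 4 (lastChild): main
After 5 (firstChild): main (no-op, stayed)
After 6 (parentNode): h3
After 7 (lastChild): main
After 8 (parentNode): h3
After 9 (lastChild): main
After 10 (previousSibling): li

Answer: li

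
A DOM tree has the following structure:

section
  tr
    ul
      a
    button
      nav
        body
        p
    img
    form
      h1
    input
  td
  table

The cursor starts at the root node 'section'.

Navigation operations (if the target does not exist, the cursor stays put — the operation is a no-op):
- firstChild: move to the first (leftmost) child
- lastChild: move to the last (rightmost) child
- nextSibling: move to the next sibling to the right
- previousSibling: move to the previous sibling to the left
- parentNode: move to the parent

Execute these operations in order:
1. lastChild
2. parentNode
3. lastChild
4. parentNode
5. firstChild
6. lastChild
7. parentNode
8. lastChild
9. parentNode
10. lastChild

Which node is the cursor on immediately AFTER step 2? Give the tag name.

Answer: section

Derivation:
After 1 (lastChild): table
After 2 (parentNode): section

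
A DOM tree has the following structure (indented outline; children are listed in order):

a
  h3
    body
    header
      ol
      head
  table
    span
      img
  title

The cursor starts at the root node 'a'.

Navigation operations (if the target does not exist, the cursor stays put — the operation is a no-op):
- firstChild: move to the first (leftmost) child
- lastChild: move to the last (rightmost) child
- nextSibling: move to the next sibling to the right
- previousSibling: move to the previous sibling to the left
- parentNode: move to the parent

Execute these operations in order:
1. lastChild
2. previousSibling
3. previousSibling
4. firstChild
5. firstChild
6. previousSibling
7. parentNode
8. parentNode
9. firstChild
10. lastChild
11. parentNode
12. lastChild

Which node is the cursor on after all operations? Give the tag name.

Answer: header

Derivation:
After 1 (lastChild): title
After 2 (previousSibling): table
After 3 (previousSibling): h3
After 4 (firstChild): body
After 5 (firstChild): body (no-op, stayed)
After 6 (previousSibling): body (no-op, stayed)
After 7 (parentNode): h3
After 8 (parentNode): a
After 9 (firstChild): h3
After 10 (lastChild): header
After 11 (parentNode): h3
After 12 (lastChild): header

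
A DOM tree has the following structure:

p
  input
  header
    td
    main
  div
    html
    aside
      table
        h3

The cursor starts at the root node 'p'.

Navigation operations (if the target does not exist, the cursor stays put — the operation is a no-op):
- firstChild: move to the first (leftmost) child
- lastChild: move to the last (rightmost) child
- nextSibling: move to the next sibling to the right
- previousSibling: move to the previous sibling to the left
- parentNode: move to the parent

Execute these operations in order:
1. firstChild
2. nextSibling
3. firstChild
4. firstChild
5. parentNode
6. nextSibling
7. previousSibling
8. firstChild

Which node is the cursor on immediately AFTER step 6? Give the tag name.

Answer: div

Derivation:
After 1 (firstChild): input
After 2 (nextSibling): header
After 3 (firstChild): td
After 4 (firstChild): td (no-op, stayed)
After 5 (parentNode): header
After 6 (nextSibling): div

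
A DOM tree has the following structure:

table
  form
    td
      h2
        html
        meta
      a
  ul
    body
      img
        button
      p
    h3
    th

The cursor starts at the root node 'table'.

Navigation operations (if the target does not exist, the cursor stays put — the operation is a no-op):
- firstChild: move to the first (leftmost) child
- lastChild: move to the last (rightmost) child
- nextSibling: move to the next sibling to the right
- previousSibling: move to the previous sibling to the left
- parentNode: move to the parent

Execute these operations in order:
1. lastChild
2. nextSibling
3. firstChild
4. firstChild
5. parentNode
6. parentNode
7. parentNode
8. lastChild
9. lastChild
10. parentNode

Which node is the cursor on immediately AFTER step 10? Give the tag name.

Answer: ul

Derivation:
After 1 (lastChild): ul
After 2 (nextSibling): ul (no-op, stayed)
After 3 (firstChild): body
After 4 (firstChild): img
After 5 (parentNode): body
After 6 (parentNode): ul
After 7 (parentNode): table
After 8 (lastChild): ul
After 9 (lastChild): th
After 10 (parentNode): ul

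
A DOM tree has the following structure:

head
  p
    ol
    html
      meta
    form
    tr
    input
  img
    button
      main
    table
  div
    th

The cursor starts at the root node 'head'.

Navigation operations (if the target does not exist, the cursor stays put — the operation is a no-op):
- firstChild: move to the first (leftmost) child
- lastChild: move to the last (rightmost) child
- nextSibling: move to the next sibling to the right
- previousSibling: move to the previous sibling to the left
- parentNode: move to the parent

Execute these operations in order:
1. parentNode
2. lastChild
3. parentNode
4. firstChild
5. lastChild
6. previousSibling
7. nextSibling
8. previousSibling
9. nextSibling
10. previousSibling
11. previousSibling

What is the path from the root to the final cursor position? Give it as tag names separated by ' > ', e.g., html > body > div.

After 1 (parentNode): head (no-op, stayed)
After 2 (lastChild): div
After 3 (parentNode): head
After 4 (firstChild): p
After 5 (lastChild): input
After 6 (previousSibling): tr
After 7 (nextSibling): input
After 8 (previousSibling): tr
After 9 (nextSibling): input
After 10 (previousSibling): tr
After 11 (previousSibling): form

Answer: head > p > form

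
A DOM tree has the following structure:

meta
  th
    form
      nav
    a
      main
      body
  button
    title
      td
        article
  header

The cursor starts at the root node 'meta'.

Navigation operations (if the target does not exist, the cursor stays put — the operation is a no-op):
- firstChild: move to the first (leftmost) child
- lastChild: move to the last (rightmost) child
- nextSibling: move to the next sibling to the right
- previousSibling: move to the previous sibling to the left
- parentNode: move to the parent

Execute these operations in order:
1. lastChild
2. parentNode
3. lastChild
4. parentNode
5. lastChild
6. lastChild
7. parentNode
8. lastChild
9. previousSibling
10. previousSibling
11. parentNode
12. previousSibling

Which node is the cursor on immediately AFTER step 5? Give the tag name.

After 1 (lastChild): header
After 2 (parentNode): meta
After 3 (lastChild): header
After 4 (parentNode): meta
After 5 (lastChild): header

Answer: header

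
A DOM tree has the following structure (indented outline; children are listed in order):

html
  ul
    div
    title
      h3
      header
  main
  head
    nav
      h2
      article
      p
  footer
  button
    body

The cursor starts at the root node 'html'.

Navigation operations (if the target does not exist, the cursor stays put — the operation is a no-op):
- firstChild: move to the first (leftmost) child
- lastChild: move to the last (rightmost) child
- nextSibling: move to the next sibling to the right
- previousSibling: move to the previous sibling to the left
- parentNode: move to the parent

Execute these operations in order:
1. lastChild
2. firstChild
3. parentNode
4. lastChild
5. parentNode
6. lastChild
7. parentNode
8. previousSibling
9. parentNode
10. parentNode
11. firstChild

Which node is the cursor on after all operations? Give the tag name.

Answer: ul

Derivation:
After 1 (lastChild): button
After 2 (firstChild): body
After 3 (parentNode): button
After 4 (lastChild): body
After 5 (parentNode): button
After 6 (lastChild): body
After 7 (parentNode): button
After 8 (previousSibling): footer
After 9 (parentNode): html
After 10 (parentNode): html (no-op, stayed)
After 11 (firstChild): ul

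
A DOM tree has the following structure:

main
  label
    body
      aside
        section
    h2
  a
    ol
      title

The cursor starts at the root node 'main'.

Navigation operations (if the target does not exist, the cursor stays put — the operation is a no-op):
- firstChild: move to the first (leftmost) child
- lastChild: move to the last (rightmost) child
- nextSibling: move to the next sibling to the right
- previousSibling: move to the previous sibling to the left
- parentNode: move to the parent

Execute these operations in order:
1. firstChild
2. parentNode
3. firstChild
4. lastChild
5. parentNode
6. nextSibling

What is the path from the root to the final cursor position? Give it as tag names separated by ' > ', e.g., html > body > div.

After 1 (firstChild): label
After 2 (parentNode): main
After 3 (firstChild): label
After 4 (lastChild): h2
After 5 (parentNode): label
After 6 (nextSibling): a

Answer: main > a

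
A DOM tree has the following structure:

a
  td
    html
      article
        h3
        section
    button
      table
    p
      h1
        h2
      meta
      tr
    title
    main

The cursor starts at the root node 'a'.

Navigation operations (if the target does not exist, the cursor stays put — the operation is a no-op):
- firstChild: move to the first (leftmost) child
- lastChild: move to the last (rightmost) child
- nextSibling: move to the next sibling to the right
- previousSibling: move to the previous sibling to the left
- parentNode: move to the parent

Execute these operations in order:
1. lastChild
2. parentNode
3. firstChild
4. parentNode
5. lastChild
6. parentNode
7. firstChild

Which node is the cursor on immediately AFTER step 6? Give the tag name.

After 1 (lastChild): td
After 2 (parentNode): a
After 3 (firstChild): td
After 4 (parentNode): a
After 5 (lastChild): td
After 6 (parentNode): a

Answer: a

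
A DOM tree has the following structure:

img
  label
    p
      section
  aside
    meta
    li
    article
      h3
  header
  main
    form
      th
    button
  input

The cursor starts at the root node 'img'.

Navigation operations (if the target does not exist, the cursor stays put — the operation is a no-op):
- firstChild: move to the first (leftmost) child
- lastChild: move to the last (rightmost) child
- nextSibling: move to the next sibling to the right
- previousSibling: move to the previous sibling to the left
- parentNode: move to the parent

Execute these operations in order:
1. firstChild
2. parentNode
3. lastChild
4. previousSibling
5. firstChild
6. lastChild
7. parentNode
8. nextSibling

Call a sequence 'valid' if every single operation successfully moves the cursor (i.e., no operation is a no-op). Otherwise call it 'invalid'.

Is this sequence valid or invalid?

After 1 (firstChild): label
After 2 (parentNode): img
After 3 (lastChild): input
After 4 (previousSibling): main
After 5 (firstChild): form
After 6 (lastChild): th
After 7 (parentNode): form
After 8 (nextSibling): button

Answer: valid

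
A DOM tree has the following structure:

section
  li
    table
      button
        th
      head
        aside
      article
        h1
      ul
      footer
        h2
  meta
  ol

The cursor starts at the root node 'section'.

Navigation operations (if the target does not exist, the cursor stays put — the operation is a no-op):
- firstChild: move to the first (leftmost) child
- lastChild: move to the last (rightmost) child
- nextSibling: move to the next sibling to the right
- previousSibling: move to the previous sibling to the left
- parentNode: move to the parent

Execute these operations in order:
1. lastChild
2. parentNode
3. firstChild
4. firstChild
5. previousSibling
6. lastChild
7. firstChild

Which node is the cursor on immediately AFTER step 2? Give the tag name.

Answer: section

Derivation:
After 1 (lastChild): ol
After 2 (parentNode): section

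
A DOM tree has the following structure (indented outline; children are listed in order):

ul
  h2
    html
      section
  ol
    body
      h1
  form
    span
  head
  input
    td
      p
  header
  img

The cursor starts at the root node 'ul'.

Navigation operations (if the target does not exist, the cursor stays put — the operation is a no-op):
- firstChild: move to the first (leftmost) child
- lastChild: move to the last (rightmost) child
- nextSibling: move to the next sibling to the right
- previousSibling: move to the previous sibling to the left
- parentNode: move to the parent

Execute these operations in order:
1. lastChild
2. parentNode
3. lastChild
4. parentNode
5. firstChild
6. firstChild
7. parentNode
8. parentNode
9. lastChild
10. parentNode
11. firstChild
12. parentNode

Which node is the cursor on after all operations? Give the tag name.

After 1 (lastChild): img
After 2 (parentNode): ul
After 3 (lastChild): img
After 4 (parentNode): ul
After 5 (firstChild): h2
After 6 (firstChild): html
After 7 (parentNode): h2
After 8 (parentNode): ul
After 9 (lastChild): img
After 10 (parentNode): ul
After 11 (firstChild): h2
After 12 (parentNode): ul

Answer: ul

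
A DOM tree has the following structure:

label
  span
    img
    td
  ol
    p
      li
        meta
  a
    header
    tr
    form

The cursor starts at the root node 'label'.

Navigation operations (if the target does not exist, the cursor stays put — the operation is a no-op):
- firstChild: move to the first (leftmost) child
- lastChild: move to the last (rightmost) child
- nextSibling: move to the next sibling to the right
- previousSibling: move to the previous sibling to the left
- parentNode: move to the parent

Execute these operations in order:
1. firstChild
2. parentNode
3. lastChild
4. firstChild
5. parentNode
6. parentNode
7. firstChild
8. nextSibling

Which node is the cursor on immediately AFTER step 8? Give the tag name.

Answer: ol

Derivation:
After 1 (firstChild): span
After 2 (parentNode): label
After 3 (lastChild): a
After 4 (firstChild): header
After 5 (parentNode): a
After 6 (parentNode): label
After 7 (firstChild): span
After 8 (nextSibling): ol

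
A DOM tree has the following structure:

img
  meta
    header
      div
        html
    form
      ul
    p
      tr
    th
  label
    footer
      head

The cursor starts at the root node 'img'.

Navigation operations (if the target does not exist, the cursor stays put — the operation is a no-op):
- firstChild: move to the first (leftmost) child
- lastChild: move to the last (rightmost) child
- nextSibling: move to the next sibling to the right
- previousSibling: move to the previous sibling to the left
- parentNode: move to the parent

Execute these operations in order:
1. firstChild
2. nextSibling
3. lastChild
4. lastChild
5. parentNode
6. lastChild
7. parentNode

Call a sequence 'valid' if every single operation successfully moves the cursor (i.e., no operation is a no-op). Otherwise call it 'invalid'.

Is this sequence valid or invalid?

After 1 (firstChild): meta
After 2 (nextSibling): label
After 3 (lastChild): footer
After 4 (lastChild): head
After 5 (parentNode): footer
After 6 (lastChild): head
After 7 (parentNode): footer

Answer: valid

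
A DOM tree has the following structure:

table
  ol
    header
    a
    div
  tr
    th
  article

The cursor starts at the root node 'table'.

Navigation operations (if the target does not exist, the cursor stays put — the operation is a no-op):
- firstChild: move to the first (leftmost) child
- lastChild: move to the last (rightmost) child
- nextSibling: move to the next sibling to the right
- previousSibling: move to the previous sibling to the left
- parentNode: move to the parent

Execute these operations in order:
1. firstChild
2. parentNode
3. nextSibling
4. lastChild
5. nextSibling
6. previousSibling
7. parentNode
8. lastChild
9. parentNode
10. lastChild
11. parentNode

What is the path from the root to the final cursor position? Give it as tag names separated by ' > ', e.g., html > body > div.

Answer: table

Derivation:
After 1 (firstChild): ol
After 2 (parentNode): table
After 3 (nextSibling): table (no-op, stayed)
After 4 (lastChild): article
After 5 (nextSibling): article (no-op, stayed)
After 6 (previousSibling): tr
After 7 (parentNode): table
After 8 (lastChild): article
After 9 (parentNode): table
After 10 (lastChild): article
After 11 (parentNode): table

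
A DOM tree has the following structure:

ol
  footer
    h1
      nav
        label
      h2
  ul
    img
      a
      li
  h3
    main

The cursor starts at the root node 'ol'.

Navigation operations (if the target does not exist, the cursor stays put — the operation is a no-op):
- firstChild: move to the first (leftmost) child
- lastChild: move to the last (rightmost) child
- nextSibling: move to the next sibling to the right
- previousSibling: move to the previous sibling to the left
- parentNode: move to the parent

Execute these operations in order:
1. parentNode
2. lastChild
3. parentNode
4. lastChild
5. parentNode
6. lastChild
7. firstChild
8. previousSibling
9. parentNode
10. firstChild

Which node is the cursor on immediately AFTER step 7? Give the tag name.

After 1 (parentNode): ol (no-op, stayed)
After 2 (lastChild): h3
After 3 (parentNode): ol
After 4 (lastChild): h3
After 5 (parentNode): ol
After 6 (lastChild): h3
After 7 (firstChild): main

Answer: main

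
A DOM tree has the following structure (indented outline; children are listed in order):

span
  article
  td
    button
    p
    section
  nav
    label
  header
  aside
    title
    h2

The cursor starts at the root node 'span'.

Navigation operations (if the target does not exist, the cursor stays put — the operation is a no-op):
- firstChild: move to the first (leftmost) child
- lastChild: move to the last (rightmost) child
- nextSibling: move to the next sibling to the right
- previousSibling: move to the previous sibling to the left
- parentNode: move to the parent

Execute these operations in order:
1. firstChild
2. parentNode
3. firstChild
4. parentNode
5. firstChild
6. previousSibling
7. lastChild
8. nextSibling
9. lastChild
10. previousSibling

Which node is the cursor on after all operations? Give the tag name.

Answer: p

Derivation:
After 1 (firstChild): article
After 2 (parentNode): span
After 3 (firstChild): article
After 4 (parentNode): span
After 5 (firstChild): article
After 6 (previousSibling): article (no-op, stayed)
After 7 (lastChild): article (no-op, stayed)
After 8 (nextSibling): td
After 9 (lastChild): section
After 10 (previousSibling): p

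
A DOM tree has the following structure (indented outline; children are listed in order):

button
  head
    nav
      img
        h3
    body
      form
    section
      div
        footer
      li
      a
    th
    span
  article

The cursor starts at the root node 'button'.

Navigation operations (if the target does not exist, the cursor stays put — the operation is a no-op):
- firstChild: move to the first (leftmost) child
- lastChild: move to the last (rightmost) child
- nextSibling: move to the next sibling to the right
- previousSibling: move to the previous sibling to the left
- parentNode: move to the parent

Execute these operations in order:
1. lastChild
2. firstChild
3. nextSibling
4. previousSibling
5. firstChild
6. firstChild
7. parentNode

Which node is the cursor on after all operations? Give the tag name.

After 1 (lastChild): article
After 2 (firstChild): article (no-op, stayed)
After 3 (nextSibling): article (no-op, stayed)
After 4 (previousSibling): head
After 5 (firstChild): nav
After 6 (firstChild): img
After 7 (parentNode): nav

Answer: nav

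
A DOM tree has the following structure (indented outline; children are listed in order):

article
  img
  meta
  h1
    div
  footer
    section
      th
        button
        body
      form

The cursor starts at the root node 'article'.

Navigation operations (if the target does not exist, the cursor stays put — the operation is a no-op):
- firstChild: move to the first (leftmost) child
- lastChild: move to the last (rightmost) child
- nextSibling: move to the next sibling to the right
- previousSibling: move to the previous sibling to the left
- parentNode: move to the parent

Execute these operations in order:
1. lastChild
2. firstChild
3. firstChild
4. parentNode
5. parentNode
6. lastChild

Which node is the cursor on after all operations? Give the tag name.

Answer: section

Derivation:
After 1 (lastChild): footer
After 2 (firstChild): section
After 3 (firstChild): th
After 4 (parentNode): section
After 5 (parentNode): footer
After 6 (lastChild): section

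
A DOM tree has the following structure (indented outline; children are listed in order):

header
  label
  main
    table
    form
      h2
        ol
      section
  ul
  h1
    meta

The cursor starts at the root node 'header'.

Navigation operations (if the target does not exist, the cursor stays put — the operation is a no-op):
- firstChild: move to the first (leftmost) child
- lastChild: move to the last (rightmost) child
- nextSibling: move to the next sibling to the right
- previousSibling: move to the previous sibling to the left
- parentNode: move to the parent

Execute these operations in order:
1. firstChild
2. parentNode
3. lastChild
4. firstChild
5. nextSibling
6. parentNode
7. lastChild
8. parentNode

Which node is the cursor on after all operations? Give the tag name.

Answer: h1

Derivation:
After 1 (firstChild): label
After 2 (parentNode): header
After 3 (lastChild): h1
After 4 (firstChild): meta
After 5 (nextSibling): meta (no-op, stayed)
After 6 (parentNode): h1
After 7 (lastChild): meta
After 8 (parentNode): h1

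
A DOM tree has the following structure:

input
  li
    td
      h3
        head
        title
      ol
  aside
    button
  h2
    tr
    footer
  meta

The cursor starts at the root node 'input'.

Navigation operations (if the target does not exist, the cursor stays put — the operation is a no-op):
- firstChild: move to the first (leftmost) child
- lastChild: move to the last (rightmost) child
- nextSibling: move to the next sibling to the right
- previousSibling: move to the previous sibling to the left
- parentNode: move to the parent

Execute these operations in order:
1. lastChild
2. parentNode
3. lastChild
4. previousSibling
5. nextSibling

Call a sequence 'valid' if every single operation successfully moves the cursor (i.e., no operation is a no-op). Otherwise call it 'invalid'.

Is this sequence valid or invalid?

Answer: valid

Derivation:
After 1 (lastChild): meta
After 2 (parentNode): input
After 3 (lastChild): meta
After 4 (previousSibling): h2
After 5 (nextSibling): meta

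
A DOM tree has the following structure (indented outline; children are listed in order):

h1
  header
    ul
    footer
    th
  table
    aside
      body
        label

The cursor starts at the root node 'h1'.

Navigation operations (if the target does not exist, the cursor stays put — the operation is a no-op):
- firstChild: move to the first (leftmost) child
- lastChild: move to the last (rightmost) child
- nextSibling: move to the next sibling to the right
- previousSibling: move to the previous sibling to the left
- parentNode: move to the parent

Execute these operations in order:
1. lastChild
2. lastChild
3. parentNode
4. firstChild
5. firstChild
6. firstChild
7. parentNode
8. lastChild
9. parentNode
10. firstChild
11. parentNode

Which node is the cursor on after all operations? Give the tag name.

Answer: body

Derivation:
After 1 (lastChild): table
After 2 (lastChild): aside
After 3 (parentNode): table
After 4 (firstChild): aside
After 5 (firstChild): body
After 6 (firstChild): label
After 7 (parentNode): body
After 8 (lastChild): label
After 9 (parentNode): body
After 10 (firstChild): label
After 11 (parentNode): body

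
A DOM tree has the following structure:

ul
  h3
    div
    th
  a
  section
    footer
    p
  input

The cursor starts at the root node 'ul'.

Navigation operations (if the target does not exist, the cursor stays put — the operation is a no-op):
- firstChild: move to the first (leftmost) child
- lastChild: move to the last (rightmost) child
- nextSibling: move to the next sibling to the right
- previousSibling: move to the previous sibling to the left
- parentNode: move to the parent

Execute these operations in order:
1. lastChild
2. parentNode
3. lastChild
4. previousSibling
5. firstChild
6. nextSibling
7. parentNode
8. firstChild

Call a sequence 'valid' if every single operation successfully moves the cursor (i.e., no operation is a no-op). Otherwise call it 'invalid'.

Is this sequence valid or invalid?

After 1 (lastChild): input
After 2 (parentNode): ul
After 3 (lastChild): input
After 4 (previousSibling): section
After 5 (firstChild): footer
After 6 (nextSibling): p
After 7 (parentNode): section
After 8 (firstChild): footer

Answer: valid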